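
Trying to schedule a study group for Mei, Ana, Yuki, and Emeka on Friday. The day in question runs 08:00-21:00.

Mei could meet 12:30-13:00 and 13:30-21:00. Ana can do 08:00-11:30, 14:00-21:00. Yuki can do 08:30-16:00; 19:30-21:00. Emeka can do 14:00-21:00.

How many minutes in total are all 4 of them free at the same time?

Mei ∩ Ana: 14:00-21:00.
Mei ∩ Ana ∩ Yuki: 14:00-16:00, 19:30-21:00.
Mei ∩ Ana ∩ Yuki ∩ Emeka: 14:00-16:00, 19:30-21:00.
Summing the common windows: 120 + 90 = 210 minutes.

210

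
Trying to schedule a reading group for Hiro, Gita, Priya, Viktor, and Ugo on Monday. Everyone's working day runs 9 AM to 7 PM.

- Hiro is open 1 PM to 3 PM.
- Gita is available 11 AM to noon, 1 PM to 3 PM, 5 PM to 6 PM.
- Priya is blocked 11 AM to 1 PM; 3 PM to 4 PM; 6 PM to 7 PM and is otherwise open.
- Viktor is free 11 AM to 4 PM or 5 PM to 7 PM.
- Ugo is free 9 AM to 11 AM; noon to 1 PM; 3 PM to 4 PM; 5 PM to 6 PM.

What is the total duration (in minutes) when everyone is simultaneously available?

Hiro free: 13:00-15:00.
Gita free: 11:00-12:00, 13:00-15:00, 17:00-18:00.
Priya free: 09:00-11:00, 13:00-15:00, 16:00-18:00 (invert busy blocks within the working day).
Viktor free: 11:00-16:00, 17:00-19:00.
Ugo free: 09:00-11:00, 12:00-13:00, 15:00-16:00, 17:00-18:00.
Hiro ∩ Gita: 13:00-15:00.
Hiro ∩ Gita ∩ Priya: 13:00-15:00.
Hiro ∩ Gita ∩ Priya ∩ Viktor: 13:00-15:00.
Hiro ∩ Gita ∩ Priya ∩ Viktor ∩ Ugo: ∅.
There is no time when everyone is free.
There is no common window, so the total is 0 minutes.

0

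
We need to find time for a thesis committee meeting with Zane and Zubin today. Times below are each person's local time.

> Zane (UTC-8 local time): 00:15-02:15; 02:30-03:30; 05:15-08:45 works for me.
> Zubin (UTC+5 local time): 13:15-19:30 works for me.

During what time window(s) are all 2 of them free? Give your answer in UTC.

08:15-10:15, 10:30-11:30, 13:15-14:30

Zane in UTC: 08:15-10:15, 10:30-11:30, 13:15-16:45 (add 8h to convert from UTC-8).
Zubin in UTC: 08:15-14:30 (subtract 5h to convert from UTC+5).
Zane ∩ Zubin: 08:15-10:15, 10:30-11:30, 13:15-14:30.
Those are the intersection windows.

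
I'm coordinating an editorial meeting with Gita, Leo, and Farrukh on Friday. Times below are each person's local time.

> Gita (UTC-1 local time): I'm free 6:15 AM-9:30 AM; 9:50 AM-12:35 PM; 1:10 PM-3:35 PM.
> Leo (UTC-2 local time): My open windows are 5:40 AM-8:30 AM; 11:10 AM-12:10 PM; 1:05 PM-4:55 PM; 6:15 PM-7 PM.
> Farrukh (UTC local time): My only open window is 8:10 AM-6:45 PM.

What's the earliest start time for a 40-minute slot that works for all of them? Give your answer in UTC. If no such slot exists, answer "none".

08:10

Gita in UTC: 07:15-10:30, 10:50-13:35, 14:10-16:35 (add 1h to convert from UTC-1).
Leo in UTC: 07:40-10:30, 13:10-14:10, 15:05-18:55, 20:15-21:00 (add 2h to convert from UTC-2).
Farrukh in UTC: 08:10-18:45.
Gita ∩ Leo: 07:40-10:30, 13:10-13:35, 15:05-16:35.
Gita ∩ Leo ∩ Farrukh: 08:10-10:30, 13:10-13:35, 15:05-16:35.
The first common window of at least 40 minutes is 08:10-10:30, so the earliest start is 08:10.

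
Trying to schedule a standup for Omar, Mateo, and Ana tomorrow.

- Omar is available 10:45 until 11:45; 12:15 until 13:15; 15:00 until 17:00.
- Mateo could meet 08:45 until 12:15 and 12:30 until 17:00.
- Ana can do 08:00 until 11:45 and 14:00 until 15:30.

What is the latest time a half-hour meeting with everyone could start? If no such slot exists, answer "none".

15:00

Omar ∩ Mateo: 10:45-11:45, 12:30-13:15, 15:00-17:00.
Omar ∩ Mateo ∩ Ana: 10:45-11:45, 15:00-15:30.
So the common availability across everyone is 10:45-11:45, 15:00-15:30.
The last common window of at least 30 minutes is 15:00-15:30; a 30-minute meeting can start as late as 15:00 and still end by 15:30.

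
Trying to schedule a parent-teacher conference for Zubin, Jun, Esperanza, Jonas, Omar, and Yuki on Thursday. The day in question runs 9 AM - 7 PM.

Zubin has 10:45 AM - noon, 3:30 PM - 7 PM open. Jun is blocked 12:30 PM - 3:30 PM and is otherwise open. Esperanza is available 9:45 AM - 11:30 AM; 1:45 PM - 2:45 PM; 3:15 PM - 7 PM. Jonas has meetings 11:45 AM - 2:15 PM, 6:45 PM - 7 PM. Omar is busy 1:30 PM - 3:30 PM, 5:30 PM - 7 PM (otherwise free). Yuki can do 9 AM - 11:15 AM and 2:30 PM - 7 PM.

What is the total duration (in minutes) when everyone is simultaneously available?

Zubin free: 10:45-12:00, 15:30-19:00.
Jun free: 09:00-12:30, 15:30-19:00 (invert busy blocks within the working day).
Esperanza free: 09:45-11:30, 13:45-14:45, 15:15-19:00.
Jonas free: 09:00-11:45, 14:15-18:45 (invert busy blocks within the working day).
Omar free: 09:00-13:30, 15:30-17:30 (invert busy blocks within the working day).
Yuki free: 09:00-11:15, 14:30-19:00.
Zubin ∩ Jun: 10:45-12:00, 15:30-19:00.
Zubin ∩ Jun ∩ Esperanza: 10:45-11:30, 15:30-19:00.
Zubin ∩ Jun ∩ Esperanza ∩ Jonas: 10:45-11:30, 15:30-18:45.
Zubin ∩ Jun ∩ Esperanza ∩ Jonas ∩ Omar: 10:45-11:30, 15:30-17:30.
Zubin ∩ Jun ∩ Esperanza ∩ Jonas ∩ Omar ∩ Yuki: 10:45-11:15, 15:30-17:30.
Summing the common windows: 30 + 120 = 150 minutes.

150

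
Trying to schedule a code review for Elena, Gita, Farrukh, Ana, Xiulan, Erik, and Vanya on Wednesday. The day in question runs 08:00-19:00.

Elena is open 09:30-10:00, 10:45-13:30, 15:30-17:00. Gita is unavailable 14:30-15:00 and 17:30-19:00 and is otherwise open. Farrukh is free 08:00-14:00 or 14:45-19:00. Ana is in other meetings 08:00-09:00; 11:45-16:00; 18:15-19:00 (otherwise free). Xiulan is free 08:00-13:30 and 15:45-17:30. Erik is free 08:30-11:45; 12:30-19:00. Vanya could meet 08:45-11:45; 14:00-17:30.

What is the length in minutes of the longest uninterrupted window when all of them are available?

Elena free: 09:30-10:00, 10:45-13:30, 15:30-17:00.
Gita free: 08:00-14:30, 15:00-17:30 (invert busy blocks within the working day).
Farrukh free: 08:00-14:00, 14:45-19:00.
Ana free: 09:00-11:45, 16:00-18:15 (invert busy blocks within the working day).
Xiulan free: 08:00-13:30, 15:45-17:30.
Erik free: 08:30-11:45, 12:30-19:00.
Vanya free: 08:45-11:45, 14:00-17:30.
Elena ∩ Gita: 09:30-10:00, 10:45-13:30, 15:30-17:00.
Elena ∩ Gita ∩ Farrukh: 09:30-10:00, 10:45-13:30, 15:30-17:00.
Elena ∩ Gita ∩ Farrukh ∩ Ana: 09:30-10:00, 10:45-11:45, 16:00-17:00.
Elena ∩ Gita ∩ Farrukh ∩ Ana ∩ Xiulan: 09:30-10:00, 10:45-11:45, 16:00-17:00.
Elena ∩ Gita ∩ Farrukh ∩ Ana ∩ Xiulan ∩ Erik: 09:30-10:00, 10:45-11:45, 16:00-17:00.
Elena ∩ Gita ∩ Farrukh ∩ Ana ∩ Xiulan ∩ Erik ∩ Vanya: 09:30-10:00, 10:45-11:45, 16:00-17:00.
The longest is 10:45-11:45 at 60 minutes.

60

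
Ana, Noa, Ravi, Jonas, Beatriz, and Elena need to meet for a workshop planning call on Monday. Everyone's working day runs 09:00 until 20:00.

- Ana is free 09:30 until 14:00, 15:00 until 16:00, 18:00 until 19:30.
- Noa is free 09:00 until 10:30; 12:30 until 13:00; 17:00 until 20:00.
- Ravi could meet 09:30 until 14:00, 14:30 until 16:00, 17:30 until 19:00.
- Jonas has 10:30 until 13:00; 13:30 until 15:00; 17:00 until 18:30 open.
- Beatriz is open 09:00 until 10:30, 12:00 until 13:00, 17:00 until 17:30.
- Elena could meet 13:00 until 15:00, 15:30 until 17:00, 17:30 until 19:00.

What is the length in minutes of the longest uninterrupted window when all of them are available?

0

Ana ∩ Noa: 09:30-10:30, 12:30-13:00, 18:00-19:30.
Ana ∩ Noa ∩ Ravi: 09:30-10:30, 12:30-13:00, 18:00-19:00.
Ana ∩ Noa ∩ Ravi ∩ Jonas: 12:30-13:00, 18:00-18:30.
Ana ∩ Noa ∩ Ravi ∩ Jonas ∩ Beatriz: 12:30-13:00.
Ana ∩ Noa ∩ Ravi ∩ Jonas ∩ Beatriz ∩ Elena: ∅.
There is no time when everyone is free.
No common window exists, so the longest block is 0 minutes.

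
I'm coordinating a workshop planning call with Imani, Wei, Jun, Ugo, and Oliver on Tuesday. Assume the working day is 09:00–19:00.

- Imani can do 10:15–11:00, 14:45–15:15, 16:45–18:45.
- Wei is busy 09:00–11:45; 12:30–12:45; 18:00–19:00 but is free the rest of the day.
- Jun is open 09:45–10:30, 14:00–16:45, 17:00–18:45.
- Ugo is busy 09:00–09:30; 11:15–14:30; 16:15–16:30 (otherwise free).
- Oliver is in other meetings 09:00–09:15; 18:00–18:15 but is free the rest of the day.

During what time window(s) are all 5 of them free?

Imani free: 10:15-11:00, 14:45-15:15, 16:45-18:45.
Wei free: 11:45-12:30, 12:45-18:00 (invert busy blocks within the working day).
Jun free: 09:45-10:30, 14:00-16:45, 17:00-18:45.
Ugo free: 09:30-11:15, 14:30-16:15, 16:30-19:00 (invert busy blocks within the working day).
Oliver free: 09:15-18:00, 18:15-19:00 (invert busy blocks within the working day).
Imani ∩ Wei: 14:45-15:15, 16:45-18:00.
Imani ∩ Wei ∩ Jun: 14:45-15:15, 17:00-18:00.
Imani ∩ Wei ∩ Jun ∩ Ugo: 14:45-15:15, 17:00-18:00.
Imani ∩ Wei ∩ Jun ∩ Ugo ∩ Oliver: 14:45-15:15, 17:00-18:00.

14:45-15:15, 17:00-18:00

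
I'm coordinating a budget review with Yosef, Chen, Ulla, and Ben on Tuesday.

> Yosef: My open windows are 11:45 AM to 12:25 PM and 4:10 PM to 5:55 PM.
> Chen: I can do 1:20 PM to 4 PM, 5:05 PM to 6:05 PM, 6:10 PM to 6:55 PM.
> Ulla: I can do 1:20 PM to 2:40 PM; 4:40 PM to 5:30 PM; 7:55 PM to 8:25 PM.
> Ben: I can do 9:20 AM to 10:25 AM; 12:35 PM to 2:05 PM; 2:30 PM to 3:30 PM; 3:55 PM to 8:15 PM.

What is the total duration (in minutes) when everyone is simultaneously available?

25

Yosef ∩ Chen: 17:05-17:55.
Yosef ∩ Chen ∩ Ulla: 17:05-17:30.
Yosef ∩ Chen ∩ Ulla ∩ Ben: 17:05-17:30.
So the common availability across everyone is 17:05-17:30.
That's a single block of 25 minutes.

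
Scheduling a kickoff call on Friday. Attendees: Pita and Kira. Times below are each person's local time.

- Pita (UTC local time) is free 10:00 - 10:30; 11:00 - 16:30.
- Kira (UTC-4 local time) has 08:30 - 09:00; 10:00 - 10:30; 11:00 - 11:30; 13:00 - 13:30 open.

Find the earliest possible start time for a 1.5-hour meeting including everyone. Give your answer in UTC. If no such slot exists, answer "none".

Pita in UTC: 10:00-10:30, 11:00-16:30.
Kira in UTC: 12:30-13:00, 14:00-14:30, 15:00-15:30, 17:00-17:30 (add 4h to convert from UTC-4).
Pita ∩ Kira: 12:30-13:00, 14:00-14:30, 15:00-15:30.
No common window is at least 90 minutes long.

none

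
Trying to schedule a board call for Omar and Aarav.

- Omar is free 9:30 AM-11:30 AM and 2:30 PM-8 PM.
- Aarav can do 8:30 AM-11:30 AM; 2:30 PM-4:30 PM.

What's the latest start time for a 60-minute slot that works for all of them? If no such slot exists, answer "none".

15:30

Omar ∩ Aarav: 09:30-11:30, 14:30-16:30.
The last common window of at least 60 minutes is 14:30-16:30; a 60-minute meeting can start as late as 15:30 and still end by 16:30.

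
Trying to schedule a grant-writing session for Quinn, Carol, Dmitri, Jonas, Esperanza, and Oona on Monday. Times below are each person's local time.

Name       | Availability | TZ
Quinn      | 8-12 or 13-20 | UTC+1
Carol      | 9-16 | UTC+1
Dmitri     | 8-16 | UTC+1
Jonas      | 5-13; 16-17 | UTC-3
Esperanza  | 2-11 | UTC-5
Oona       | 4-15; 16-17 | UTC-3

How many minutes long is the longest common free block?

180

Quinn in UTC: 07:00-11:00, 12:00-19:00 (subtract 1h to convert from UTC+1).
Carol in UTC: 08:00-15:00 (subtract 1h to convert from UTC+1).
Dmitri in UTC: 07:00-15:00 (subtract 1h to convert from UTC+1).
Jonas in UTC: 08:00-16:00, 19:00-20:00 (add 3h to convert from UTC-3).
Esperanza in UTC: 07:00-16:00 (add 5h to convert from UTC-5).
Oona in UTC: 07:00-18:00, 19:00-20:00 (add 3h to convert from UTC-3).
Quinn ∩ Carol: 08:00-11:00, 12:00-15:00.
Quinn ∩ Carol ∩ Dmitri: 08:00-11:00, 12:00-15:00.
Quinn ∩ Carol ∩ Dmitri ∩ Jonas: 08:00-11:00, 12:00-15:00.
Quinn ∩ Carol ∩ Dmitri ∩ Jonas ∩ Esperanza: 08:00-11:00, 12:00-15:00.
Quinn ∩ Carol ∩ Dmitri ∩ Jonas ∩ Esperanza ∩ Oona: 08:00-11:00, 12:00-15:00.
Those are the intersection windows.
The longest is 08:00-11:00 at 180 minutes.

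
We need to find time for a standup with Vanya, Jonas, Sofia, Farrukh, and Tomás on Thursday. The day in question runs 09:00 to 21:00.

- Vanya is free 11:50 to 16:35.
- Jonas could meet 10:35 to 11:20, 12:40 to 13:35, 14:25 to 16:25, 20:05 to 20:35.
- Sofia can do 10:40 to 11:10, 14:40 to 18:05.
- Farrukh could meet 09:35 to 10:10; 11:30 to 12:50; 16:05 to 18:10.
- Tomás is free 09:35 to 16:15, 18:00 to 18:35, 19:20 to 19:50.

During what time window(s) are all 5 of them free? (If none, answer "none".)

16:05-16:15

Vanya ∩ Jonas: 12:40-13:35, 14:25-16:25.
Vanya ∩ Jonas ∩ Sofia: 14:40-16:25.
Vanya ∩ Jonas ∩ Sofia ∩ Farrukh: 16:05-16:25.
Vanya ∩ Jonas ∩ Sofia ∩ Farrukh ∩ Tomás: 16:05-16:15.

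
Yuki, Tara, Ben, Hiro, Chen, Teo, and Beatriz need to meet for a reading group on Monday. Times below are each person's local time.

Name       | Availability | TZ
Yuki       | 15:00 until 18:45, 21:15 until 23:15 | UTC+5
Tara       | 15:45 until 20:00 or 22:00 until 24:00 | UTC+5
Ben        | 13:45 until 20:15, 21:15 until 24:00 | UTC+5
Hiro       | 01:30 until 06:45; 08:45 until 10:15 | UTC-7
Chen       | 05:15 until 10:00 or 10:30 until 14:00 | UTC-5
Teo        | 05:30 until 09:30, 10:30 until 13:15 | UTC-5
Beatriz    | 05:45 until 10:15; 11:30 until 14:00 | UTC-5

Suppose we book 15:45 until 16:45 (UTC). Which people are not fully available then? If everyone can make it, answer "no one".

Yuki in UTC: 10:00-13:45, 16:15-18:15 (subtract 5h to convert from UTC+5).
Tara in UTC: 10:45-15:00, 17:00-19:00 (subtract 5h to convert from UTC+5).
Ben in UTC: 08:45-15:15, 16:15-19:00 (subtract 5h to convert from UTC+5).
Hiro in UTC: 08:30-13:45, 15:45-17:15 (add 7h to convert from UTC-7).
Chen in UTC: 10:15-15:00, 15:30-19:00 (add 5h to convert from UTC-5).
Teo in UTC: 10:30-14:30, 15:30-18:15 (add 5h to convert from UTC-5).
Beatriz in UTC: 10:45-15:15, 16:30-19:00 (add 5h to convert from UTC-5).
Yuki: not fully free for 15:45-16:45. Tara: not fully free for 15:45-16:45. Ben: not fully free for 15:45-16:45. Hiro: free for 15:45-16:45. Chen: free for 15:45-16:45. Teo: free for 15:45-16:45. Beatriz: not fully free for 15:45-16:45.

Beatriz, Ben, Tara, Yuki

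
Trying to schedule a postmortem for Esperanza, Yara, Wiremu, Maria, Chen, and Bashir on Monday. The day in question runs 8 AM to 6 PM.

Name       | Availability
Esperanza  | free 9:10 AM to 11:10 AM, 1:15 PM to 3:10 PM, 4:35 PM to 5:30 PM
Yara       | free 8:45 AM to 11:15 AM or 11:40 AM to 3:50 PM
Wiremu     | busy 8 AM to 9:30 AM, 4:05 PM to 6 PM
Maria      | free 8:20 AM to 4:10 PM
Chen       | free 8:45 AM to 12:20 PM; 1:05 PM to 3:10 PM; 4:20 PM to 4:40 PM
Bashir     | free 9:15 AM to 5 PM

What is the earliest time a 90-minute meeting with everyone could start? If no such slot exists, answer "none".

Esperanza free: 09:10-11:10, 13:15-15:10, 16:35-17:30.
Yara free: 08:45-11:15, 11:40-15:50.
Wiremu free: 09:30-16:05 (invert busy blocks within the working day).
Maria free: 08:20-16:10.
Chen free: 08:45-12:20, 13:05-15:10, 16:20-16:40.
Bashir free: 09:15-17:00.
Esperanza ∩ Yara: 09:10-11:10, 13:15-15:10.
Esperanza ∩ Yara ∩ Wiremu: 09:30-11:10, 13:15-15:10.
Esperanza ∩ Yara ∩ Wiremu ∩ Maria: 09:30-11:10, 13:15-15:10.
Esperanza ∩ Yara ∩ Wiremu ∩ Maria ∩ Chen: 09:30-11:10, 13:15-15:10.
Esperanza ∩ Yara ∩ Wiremu ∩ Maria ∩ Chen ∩ Bashir: 09:30-11:10, 13:15-15:10.
Those are the intersection windows.
The first common window of at least 90 minutes is 09:30-11:10, so the earliest start is 09:30.

09:30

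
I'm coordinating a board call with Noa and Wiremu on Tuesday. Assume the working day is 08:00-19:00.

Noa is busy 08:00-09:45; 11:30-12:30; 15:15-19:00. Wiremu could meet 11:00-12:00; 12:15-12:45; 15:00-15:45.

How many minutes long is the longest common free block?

30

Noa free: 09:45-11:30, 12:30-15:15 (invert busy blocks within the working day).
Wiremu free: 11:00-12:00, 12:15-12:45, 15:00-15:45.
Noa ∩ Wiremu: 11:00-11:30, 12:30-12:45, 15:00-15:15.
The longest is 11:00-11:30 at 30 minutes.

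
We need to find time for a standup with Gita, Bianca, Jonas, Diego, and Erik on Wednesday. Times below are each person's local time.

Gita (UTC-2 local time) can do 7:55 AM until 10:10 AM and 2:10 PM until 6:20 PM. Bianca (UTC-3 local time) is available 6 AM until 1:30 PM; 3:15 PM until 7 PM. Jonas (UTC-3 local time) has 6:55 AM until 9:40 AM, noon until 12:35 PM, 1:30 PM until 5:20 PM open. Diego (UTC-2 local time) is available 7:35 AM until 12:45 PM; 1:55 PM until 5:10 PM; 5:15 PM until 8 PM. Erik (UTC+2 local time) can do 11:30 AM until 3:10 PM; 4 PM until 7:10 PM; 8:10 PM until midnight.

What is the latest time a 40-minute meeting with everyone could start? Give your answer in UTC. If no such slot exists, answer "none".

Gita in UTC: 09:55-12:10, 16:10-20:20 (add 2h to convert from UTC-2).
Bianca in UTC: 09:00-16:30, 18:15-22:00 (add 3h to convert from UTC-3).
Jonas in UTC: 09:55-12:40, 15:00-15:35, 16:30-20:20 (add 3h to convert from UTC-3).
Diego in UTC: 09:35-14:45, 15:55-19:10, 19:15-22:00 (add 2h to convert from UTC-2).
Erik in UTC: 09:30-13:10, 14:00-17:10, 18:10-22:00 (subtract 2h to convert from UTC+2).
Gita ∩ Bianca: 09:55-12:10, 16:10-16:30, 18:15-20:20.
Gita ∩ Bianca ∩ Jonas: 09:55-12:10, 18:15-20:20.
Gita ∩ Bianca ∩ Jonas ∩ Diego: 09:55-12:10, 18:15-19:10, 19:15-20:20.
Gita ∩ Bianca ∩ Jonas ∩ Diego ∩ Erik: 09:55-12:10, 18:15-19:10, 19:15-20:20.
So the common availability across everyone is 09:55-12:10, 18:15-19:10, 19:15-20:20.
The last common window of at least 40 minutes is 19:15-20:20; a 40-minute meeting can start as late as 19:40 and still end by 20:20.

19:40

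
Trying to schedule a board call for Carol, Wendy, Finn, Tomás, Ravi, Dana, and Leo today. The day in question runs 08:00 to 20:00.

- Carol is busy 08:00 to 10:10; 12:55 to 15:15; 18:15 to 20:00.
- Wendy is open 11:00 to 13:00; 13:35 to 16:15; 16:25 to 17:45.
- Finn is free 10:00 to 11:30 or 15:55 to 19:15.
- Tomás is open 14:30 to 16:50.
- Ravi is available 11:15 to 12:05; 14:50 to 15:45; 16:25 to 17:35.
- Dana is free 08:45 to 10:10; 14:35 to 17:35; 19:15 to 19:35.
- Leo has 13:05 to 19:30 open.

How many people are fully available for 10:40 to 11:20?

2

Carol free: 10:10-12:55, 15:15-18:15 (invert busy blocks within the working day).
Wendy free: 11:00-13:00, 13:35-16:15, 16:25-17:45.
Finn free: 10:00-11:30, 15:55-19:15.
Tomás free: 14:30-16:50.
Ravi free: 11:15-12:05, 14:50-15:45, 16:25-17:35.
Dana free: 08:45-10:10, 14:35-17:35, 19:15-19:35.
Leo free: 13:05-19:30.
Carol and Finn can make the full 10:40-11:20 slot — that's 2.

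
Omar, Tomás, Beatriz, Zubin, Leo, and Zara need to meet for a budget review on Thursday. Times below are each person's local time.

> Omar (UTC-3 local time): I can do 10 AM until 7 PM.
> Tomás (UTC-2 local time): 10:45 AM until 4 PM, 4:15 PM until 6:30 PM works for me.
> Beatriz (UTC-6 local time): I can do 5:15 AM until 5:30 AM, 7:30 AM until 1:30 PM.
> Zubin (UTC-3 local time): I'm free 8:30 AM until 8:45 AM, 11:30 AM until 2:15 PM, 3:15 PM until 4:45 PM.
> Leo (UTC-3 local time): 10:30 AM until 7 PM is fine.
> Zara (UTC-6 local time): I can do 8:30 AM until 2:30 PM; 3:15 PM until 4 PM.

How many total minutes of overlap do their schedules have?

240

Omar in UTC: 13:00-22:00 (add 3h to convert from UTC-3).
Tomás in UTC: 12:45-18:00, 18:15-20:30 (add 2h to convert from UTC-2).
Beatriz in UTC: 11:15-11:30, 13:30-19:30 (add 6h to convert from UTC-6).
Zubin in UTC: 11:30-11:45, 14:30-17:15, 18:15-19:45 (add 3h to convert from UTC-3).
Leo in UTC: 13:30-22:00 (add 3h to convert from UTC-3).
Zara in UTC: 14:30-20:30, 21:15-22:00 (add 6h to convert from UTC-6).
Omar ∩ Tomás: 13:00-18:00, 18:15-20:30.
Omar ∩ Tomás ∩ Beatriz: 13:30-18:00, 18:15-19:30.
Omar ∩ Tomás ∩ Beatriz ∩ Zubin: 14:30-17:15, 18:15-19:30.
Omar ∩ Tomás ∩ Beatriz ∩ Zubin ∩ Leo: 14:30-17:15, 18:15-19:30.
Omar ∩ Tomás ∩ Beatriz ∩ Zubin ∩ Leo ∩ Zara: 14:30-17:15, 18:15-19:30.
Summing the common windows: 165 + 75 = 240 minutes.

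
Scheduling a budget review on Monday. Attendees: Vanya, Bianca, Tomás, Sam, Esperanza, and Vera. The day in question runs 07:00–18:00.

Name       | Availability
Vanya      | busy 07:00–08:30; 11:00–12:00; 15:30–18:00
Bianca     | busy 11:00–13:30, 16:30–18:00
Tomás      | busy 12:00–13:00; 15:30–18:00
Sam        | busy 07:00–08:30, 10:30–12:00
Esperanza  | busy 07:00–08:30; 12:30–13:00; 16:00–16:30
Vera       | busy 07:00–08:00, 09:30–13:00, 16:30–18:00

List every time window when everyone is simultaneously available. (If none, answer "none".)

08:30-09:30, 13:30-15:30

Vanya free: 08:30-11:00, 12:00-15:30 (invert busy blocks within the working day).
Bianca free: 07:00-11:00, 13:30-16:30 (invert busy blocks within the working day).
Tomás free: 07:00-12:00, 13:00-15:30 (invert busy blocks within the working day).
Sam free: 08:30-10:30, 12:00-18:00 (invert busy blocks within the working day).
Esperanza free: 08:30-12:30, 13:00-16:00, 16:30-18:00 (invert busy blocks within the working day).
Vera free: 08:00-09:30, 13:00-16:30 (invert busy blocks within the working day).
Vanya ∩ Bianca: 08:30-11:00, 13:30-15:30.
Vanya ∩ Bianca ∩ Tomás: 08:30-11:00, 13:30-15:30.
Vanya ∩ Bianca ∩ Tomás ∩ Sam: 08:30-10:30, 13:30-15:30.
Vanya ∩ Bianca ∩ Tomás ∩ Sam ∩ Esperanza: 08:30-10:30, 13:30-15:30.
Vanya ∩ Bianca ∩ Tomás ∩ Sam ∩ Esperanza ∩ Vera: 08:30-09:30, 13:30-15:30.
So the common availability across everyone is 08:30-09:30, 13:30-15:30.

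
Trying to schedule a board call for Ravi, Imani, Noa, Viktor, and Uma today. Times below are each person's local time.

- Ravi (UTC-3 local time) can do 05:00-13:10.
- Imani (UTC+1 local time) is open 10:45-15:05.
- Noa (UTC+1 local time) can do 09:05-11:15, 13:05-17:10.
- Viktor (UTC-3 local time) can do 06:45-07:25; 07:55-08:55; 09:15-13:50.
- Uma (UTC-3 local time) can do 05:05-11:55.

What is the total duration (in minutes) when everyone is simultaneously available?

140

Ravi in UTC: 08:00-16:10 (add 3h to convert from UTC-3).
Imani in UTC: 09:45-14:05 (subtract 1h to convert from UTC+1).
Noa in UTC: 08:05-10:15, 12:05-16:10 (subtract 1h to convert from UTC+1).
Viktor in UTC: 09:45-10:25, 10:55-11:55, 12:15-16:50 (add 3h to convert from UTC-3).
Uma in UTC: 08:05-14:55 (add 3h to convert from UTC-3).
Ravi ∩ Imani: 09:45-14:05.
Ravi ∩ Imani ∩ Noa: 09:45-10:15, 12:05-14:05.
Ravi ∩ Imani ∩ Noa ∩ Viktor: 09:45-10:15, 12:15-14:05.
Ravi ∩ Imani ∩ Noa ∩ Viktor ∩ Uma: 09:45-10:15, 12:15-14:05.
Those are the intersection windows.
Summing the common windows: 30 + 110 = 140 minutes.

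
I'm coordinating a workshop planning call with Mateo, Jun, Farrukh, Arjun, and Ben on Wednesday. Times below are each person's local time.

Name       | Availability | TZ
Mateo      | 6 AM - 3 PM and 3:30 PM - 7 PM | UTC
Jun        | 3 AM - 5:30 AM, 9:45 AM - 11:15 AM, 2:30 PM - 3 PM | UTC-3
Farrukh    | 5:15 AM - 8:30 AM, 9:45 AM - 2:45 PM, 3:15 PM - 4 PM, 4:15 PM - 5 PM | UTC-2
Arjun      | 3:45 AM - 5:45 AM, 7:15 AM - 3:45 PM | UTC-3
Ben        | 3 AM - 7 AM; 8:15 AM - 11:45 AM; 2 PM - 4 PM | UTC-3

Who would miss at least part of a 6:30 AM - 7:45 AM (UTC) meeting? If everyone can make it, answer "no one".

Arjun, Farrukh

Mateo in UTC: 06:00-15:00, 15:30-19:00.
Jun in UTC: 06:00-08:30, 12:45-14:15, 17:30-18:00 (add 3h to convert from UTC-3).
Farrukh in UTC: 07:15-10:30, 11:45-16:45, 17:15-18:00, 18:15-19:00 (add 2h to convert from UTC-2).
Arjun in UTC: 06:45-08:45, 10:15-18:45 (add 3h to convert from UTC-3).
Ben in UTC: 06:00-10:00, 11:15-14:45, 17:00-19:00 (add 3h to convert from UTC-3).
Mateo: free for 06:30-07:45. Jun: free for 06:30-07:45. Farrukh: not fully free for 06:30-07:45. Arjun: not fully free for 06:30-07:45. Ben: free for 06:30-07:45.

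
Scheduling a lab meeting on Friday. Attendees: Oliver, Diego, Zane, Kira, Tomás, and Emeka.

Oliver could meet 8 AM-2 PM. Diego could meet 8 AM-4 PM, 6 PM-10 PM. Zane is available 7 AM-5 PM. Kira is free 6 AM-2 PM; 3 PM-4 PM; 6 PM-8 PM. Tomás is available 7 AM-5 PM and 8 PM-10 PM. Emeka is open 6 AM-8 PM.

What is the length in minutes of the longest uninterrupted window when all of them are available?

Oliver ∩ Diego: 08:00-14:00.
Oliver ∩ Diego ∩ Zane: 08:00-14:00.
Oliver ∩ Diego ∩ Zane ∩ Kira: 08:00-14:00.
Oliver ∩ Diego ∩ Zane ∩ Kira ∩ Tomás: 08:00-14:00.
Oliver ∩ Diego ∩ Zane ∩ Kira ∩ Tomás ∩ Emeka: 08:00-14:00.
The longest is 08:00-14:00 at 360 minutes.

360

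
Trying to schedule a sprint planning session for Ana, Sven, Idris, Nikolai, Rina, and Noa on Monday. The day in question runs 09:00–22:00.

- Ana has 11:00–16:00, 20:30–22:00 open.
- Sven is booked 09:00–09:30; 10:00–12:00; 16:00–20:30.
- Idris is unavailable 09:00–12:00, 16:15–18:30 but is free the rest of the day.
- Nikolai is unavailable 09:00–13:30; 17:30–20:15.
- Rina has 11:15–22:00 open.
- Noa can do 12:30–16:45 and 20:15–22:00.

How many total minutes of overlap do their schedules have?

Ana free: 11:00-16:00, 20:30-22:00.
Sven free: 09:30-10:00, 12:00-16:00, 20:30-22:00 (invert busy blocks within the working day).
Idris free: 12:00-16:15, 18:30-22:00 (invert busy blocks within the working day).
Nikolai free: 13:30-17:30, 20:15-22:00 (invert busy blocks within the working day).
Rina free: 11:15-22:00.
Noa free: 12:30-16:45, 20:15-22:00.
Ana ∩ Sven: 12:00-16:00, 20:30-22:00.
Ana ∩ Sven ∩ Idris: 12:00-16:00, 20:30-22:00.
Ana ∩ Sven ∩ Idris ∩ Nikolai: 13:30-16:00, 20:30-22:00.
Ana ∩ Sven ∩ Idris ∩ Nikolai ∩ Rina: 13:30-16:00, 20:30-22:00.
Ana ∩ Sven ∩ Idris ∩ Nikolai ∩ Rina ∩ Noa: 13:30-16:00, 20:30-22:00.
Summing the common windows: 150 + 90 = 240 minutes.

240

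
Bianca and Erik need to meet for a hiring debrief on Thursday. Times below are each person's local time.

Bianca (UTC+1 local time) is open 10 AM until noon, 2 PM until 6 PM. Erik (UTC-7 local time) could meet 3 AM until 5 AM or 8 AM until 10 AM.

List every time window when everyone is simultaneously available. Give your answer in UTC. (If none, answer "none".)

Bianca in UTC: 09:00-11:00, 13:00-17:00 (subtract 1h to convert from UTC+1).
Erik in UTC: 10:00-12:00, 15:00-17:00 (add 7h to convert from UTC-7).
Bianca ∩ Erik: 10:00-11:00, 15:00-17:00.
So the common availability across everyone is 10:00-11:00, 15:00-17:00.

10:00-11:00, 15:00-17:00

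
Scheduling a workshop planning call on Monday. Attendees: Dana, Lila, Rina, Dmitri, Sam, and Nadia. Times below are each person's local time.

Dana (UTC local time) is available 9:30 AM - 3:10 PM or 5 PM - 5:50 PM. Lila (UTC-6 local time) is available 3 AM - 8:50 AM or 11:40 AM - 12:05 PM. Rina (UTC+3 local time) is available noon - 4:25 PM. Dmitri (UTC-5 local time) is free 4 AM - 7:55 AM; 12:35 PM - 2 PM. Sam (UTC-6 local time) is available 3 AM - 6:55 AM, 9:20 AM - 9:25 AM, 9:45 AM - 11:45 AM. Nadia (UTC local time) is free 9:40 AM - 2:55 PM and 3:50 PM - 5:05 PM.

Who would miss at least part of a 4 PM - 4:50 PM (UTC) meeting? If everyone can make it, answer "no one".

Dana, Dmitri, Lila, Rina

Dana in UTC: 09:30-15:10, 17:00-17:50.
Lila in UTC: 09:00-14:50, 17:40-18:05 (add 6h to convert from UTC-6).
Rina in UTC: 09:00-13:25 (subtract 3h to convert from UTC+3).
Dmitri in UTC: 09:00-12:55, 17:35-19:00 (add 5h to convert from UTC-5).
Sam in UTC: 09:00-12:55, 15:20-15:25, 15:45-17:45 (add 6h to convert from UTC-6).
Nadia in UTC: 09:40-14:55, 15:50-17:05.
Dana: not fully free for 16:00-16:50. Lila: not fully free for 16:00-16:50. Rina: not fully free for 16:00-16:50. Dmitri: not fully free for 16:00-16:50. Sam: free for 16:00-16:50. Nadia: free for 16:00-16:50.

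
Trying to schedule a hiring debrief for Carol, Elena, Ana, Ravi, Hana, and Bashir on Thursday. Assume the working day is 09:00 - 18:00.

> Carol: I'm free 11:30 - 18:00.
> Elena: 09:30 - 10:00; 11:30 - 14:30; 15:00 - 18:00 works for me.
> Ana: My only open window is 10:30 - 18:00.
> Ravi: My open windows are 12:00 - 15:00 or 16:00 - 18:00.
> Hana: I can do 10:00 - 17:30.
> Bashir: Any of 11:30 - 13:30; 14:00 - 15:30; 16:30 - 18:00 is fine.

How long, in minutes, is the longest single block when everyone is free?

Carol ∩ Elena: 11:30-14:30, 15:00-18:00.
Carol ∩ Elena ∩ Ana: 11:30-14:30, 15:00-18:00.
Carol ∩ Elena ∩ Ana ∩ Ravi: 12:00-14:30, 16:00-18:00.
Carol ∩ Elena ∩ Ana ∩ Ravi ∩ Hana: 12:00-14:30, 16:00-17:30.
Carol ∩ Elena ∩ Ana ∩ Ravi ∩ Hana ∩ Bashir: 12:00-13:30, 14:00-14:30, 16:30-17:30.
The longest is 12:00-13:30 at 90 minutes.

90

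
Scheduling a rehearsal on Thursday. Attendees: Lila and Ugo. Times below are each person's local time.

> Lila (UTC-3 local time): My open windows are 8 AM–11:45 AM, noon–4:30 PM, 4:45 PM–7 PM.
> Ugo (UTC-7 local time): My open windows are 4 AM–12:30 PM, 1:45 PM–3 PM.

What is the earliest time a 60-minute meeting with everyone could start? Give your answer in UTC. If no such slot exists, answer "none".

11:00

Lila in UTC: 11:00-14:45, 15:00-19:30, 19:45-22:00 (add 3h to convert from UTC-3).
Ugo in UTC: 11:00-19:30, 20:45-22:00 (add 7h to convert from UTC-7).
Lila ∩ Ugo: 11:00-14:45, 15:00-19:30, 20:45-22:00.
Those are the intersection windows.
The first common window of at least 60 minutes is 11:00-14:45, so the earliest start is 11:00.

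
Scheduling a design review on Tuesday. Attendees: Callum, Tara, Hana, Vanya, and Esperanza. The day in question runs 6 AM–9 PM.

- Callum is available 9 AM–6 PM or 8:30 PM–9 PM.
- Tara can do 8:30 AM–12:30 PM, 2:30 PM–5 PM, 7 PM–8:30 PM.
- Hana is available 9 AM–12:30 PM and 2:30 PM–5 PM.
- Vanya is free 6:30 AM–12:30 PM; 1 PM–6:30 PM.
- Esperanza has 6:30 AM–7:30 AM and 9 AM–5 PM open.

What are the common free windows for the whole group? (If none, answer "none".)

Callum ∩ Tara: 09:00-12:30, 14:30-17:00.
Callum ∩ Tara ∩ Hana: 09:00-12:30, 14:30-17:00.
Callum ∩ Tara ∩ Hana ∩ Vanya: 09:00-12:30, 14:30-17:00.
Callum ∩ Tara ∩ Hana ∩ Vanya ∩ Esperanza: 09:00-12:30, 14:30-17:00.
Those are the intersection windows.

09:00-12:30, 14:30-17:00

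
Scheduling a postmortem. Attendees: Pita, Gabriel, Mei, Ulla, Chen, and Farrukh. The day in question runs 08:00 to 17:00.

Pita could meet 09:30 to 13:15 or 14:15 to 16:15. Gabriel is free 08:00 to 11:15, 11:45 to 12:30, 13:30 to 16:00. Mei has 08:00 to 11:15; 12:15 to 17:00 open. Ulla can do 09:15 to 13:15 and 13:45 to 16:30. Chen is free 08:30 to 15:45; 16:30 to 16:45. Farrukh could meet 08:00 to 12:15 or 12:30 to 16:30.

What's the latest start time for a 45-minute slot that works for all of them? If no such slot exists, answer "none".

15:00

Pita ∩ Gabriel: 09:30-11:15, 11:45-12:30, 14:15-16:00.
Pita ∩ Gabriel ∩ Mei: 09:30-11:15, 12:15-12:30, 14:15-16:00.
Pita ∩ Gabriel ∩ Mei ∩ Ulla: 09:30-11:15, 12:15-12:30, 14:15-16:00.
Pita ∩ Gabriel ∩ Mei ∩ Ulla ∩ Chen: 09:30-11:15, 12:15-12:30, 14:15-15:45.
Pita ∩ Gabriel ∩ Mei ∩ Ulla ∩ Chen ∩ Farrukh: 09:30-11:15, 14:15-15:45.
The last common window of at least 45 minutes is 14:15-15:45; a 45-minute meeting can start as late as 15:00 and still end by 15:45.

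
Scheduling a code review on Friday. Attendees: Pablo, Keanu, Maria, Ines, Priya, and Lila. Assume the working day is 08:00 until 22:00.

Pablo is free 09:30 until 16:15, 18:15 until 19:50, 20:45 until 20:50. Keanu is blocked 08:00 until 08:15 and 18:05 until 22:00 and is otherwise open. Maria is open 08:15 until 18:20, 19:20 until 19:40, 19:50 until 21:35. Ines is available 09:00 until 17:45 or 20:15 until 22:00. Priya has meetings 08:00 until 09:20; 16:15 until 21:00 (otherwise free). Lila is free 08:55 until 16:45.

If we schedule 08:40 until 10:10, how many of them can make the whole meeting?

2

Pablo free: 09:30-16:15, 18:15-19:50, 20:45-20:50.
Keanu free: 08:15-18:05 (invert busy blocks within the working day).
Maria free: 08:15-18:20, 19:20-19:40, 19:50-21:35.
Ines free: 09:00-17:45, 20:15-22:00.
Priya free: 09:20-16:15, 21:00-22:00 (invert busy blocks within the working day).
Lila free: 08:55-16:45.
Keanu and Maria can make the full 08:40-10:10 slot — that's 2.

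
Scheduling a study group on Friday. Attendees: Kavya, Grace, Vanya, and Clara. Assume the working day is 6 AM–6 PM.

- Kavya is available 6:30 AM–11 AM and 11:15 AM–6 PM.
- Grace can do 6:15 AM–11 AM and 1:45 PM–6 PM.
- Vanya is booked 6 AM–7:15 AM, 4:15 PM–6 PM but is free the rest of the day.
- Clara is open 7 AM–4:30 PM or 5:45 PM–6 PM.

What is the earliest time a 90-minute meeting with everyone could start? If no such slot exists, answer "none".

Kavya free: 06:30-11:00, 11:15-18:00.
Grace free: 06:15-11:00, 13:45-18:00.
Vanya free: 07:15-16:15 (invert busy blocks within the working day).
Clara free: 07:00-16:30, 17:45-18:00.
Kavya ∩ Grace: 06:30-11:00, 13:45-18:00.
Kavya ∩ Grace ∩ Vanya: 07:15-11:00, 13:45-16:15.
Kavya ∩ Grace ∩ Vanya ∩ Clara: 07:15-11:00, 13:45-16:15.
So the common availability across everyone is 07:15-11:00, 13:45-16:15.
The first common window of at least 90 minutes is 07:15-11:00, so the earliest start is 07:15.

07:15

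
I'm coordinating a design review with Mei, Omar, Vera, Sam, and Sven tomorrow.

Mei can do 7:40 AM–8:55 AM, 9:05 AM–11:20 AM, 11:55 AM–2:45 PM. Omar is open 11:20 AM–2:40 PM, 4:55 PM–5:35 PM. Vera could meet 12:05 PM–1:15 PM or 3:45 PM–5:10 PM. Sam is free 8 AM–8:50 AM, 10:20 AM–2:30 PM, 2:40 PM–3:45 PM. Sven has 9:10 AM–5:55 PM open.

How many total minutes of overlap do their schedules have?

Mei ∩ Omar: 11:55-14:40.
Mei ∩ Omar ∩ Vera: 12:05-13:15.
Mei ∩ Omar ∩ Vera ∩ Sam: 12:05-13:15.
Mei ∩ Omar ∩ Vera ∩ Sam ∩ Sven: 12:05-13:15.
That's a single block of 70 minutes.

70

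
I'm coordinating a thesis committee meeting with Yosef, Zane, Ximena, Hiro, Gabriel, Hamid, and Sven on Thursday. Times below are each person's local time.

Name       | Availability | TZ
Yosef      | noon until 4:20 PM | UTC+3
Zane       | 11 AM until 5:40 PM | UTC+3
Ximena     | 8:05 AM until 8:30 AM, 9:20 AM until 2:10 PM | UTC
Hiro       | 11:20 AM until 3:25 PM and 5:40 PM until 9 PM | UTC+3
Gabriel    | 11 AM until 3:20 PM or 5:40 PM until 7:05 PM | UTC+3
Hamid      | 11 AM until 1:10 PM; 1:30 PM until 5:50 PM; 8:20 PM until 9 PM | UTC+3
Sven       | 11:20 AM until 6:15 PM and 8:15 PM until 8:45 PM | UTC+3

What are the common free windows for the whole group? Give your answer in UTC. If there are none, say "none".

Yosef in UTC: 09:00-13:20 (subtract 3h to convert from UTC+3).
Zane in UTC: 08:00-14:40 (subtract 3h to convert from UTC+3).
Ximena in UTC: 08:05-08:30, 09:20-14:10.
Hiro in UTC: 08:20-12:25, 14:40-18:00 (subtract 3h to convert from UTC+3).
Gabriel in UTC: 08:00-12:20, 14:40-16:05 (subtract 3h to convert from UTC+3).
Hamid in UTC: 08:00-10:10, 10:30-14:50, 17:20-18:00 (subtract 3h to convert from UTC+3).
Sven in UTC: 08:20-15:15, 17:15-17:45 (subtract 3h to convert from UTC+3).
Yosef ∩ Zane: 09:00-13:20.
Yosef ∩ Zane ∩ Ximena: 09:20-13:20.
Yosef ∩ Zane ∩ Ximena ∩ Hiro: 09:20-12:25.
Yosef ∩ Zane ∩ Ximena ∩ Hiro ∩ Gabriel: 09:20-12:20.
Yosef ∩ Zane ∩ Ximena ∩ Hiro ∩ Gabriel ∩ Hamid: 09:20-10:10, 10:30-12:20.
Yosef ∩ Zane ∩ Ximena ∩ Hiro ∩ Gabriel ∩ Hamid ∩ Sven: 09:20-10:10, 10:30-12:20.
So the common availability across everyone is 09:20-10:10, 10:30-12:20.

09:20-10:10, 10:30-12:20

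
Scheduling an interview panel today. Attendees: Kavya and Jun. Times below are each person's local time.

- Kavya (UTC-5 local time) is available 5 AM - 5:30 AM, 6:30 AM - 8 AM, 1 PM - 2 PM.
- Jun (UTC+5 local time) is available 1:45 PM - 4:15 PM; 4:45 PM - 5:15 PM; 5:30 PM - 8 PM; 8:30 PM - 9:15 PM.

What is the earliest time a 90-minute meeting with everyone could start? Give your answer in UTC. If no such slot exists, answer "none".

none

Kavya in UTC: 10:00-10:30, 11:30-13:00, 18:00-19:00 (add 5h to convert from UTC-5).
Jun in UTC: 08:45-11:15, 11:45-12:15, 12:30-15:00, 15:30-16:15 (subtract 5h to convert from UTC+5).
Kavya ∩ Jun: 10:00-10:30, 11:45-12:15, 12:30-13:00.
No common window is at least 90 minutes long.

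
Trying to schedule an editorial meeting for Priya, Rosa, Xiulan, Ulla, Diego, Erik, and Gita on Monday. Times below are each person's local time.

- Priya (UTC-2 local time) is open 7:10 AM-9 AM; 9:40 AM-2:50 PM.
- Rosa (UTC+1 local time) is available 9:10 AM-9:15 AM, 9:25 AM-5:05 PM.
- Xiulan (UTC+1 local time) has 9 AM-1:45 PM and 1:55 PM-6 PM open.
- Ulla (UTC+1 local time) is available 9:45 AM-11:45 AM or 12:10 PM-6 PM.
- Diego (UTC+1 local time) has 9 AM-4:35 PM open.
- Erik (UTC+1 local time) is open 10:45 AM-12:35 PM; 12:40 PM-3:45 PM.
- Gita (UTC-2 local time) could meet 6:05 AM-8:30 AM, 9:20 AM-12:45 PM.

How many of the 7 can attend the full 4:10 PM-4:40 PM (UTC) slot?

3

Priya in UTC: 09:10-11:00, 11:40-16:50 (add 2h to convert from UTC-2).
Rosa in UTC: 08:10-08:15, 08:25-16:05 (subtract 1h to convert from UTC+1).
Xiulan in UTC: 08:00-12:45, 12:55-17:00 (subtract 1h to convert from UTC+1).
Ulla in UTC: 08:45-10:45, 11:10-17:00 (subtract 1h to convert from UTC+1).
Diego in UTC: 08:00-15:35 (subtract 1h to convert from UTC+1).
Erik in UTC: 09:45-11:35, 11:40-14:45 (subtract 1h to convert from UTC+1).
Gita in UTC: 08:05-10:30, 11:20-14:45 (add 2h to convert from UTC-2).
Priya, Xiulan, and Ulla can make the full 16:10-16:40 slot — that's 3.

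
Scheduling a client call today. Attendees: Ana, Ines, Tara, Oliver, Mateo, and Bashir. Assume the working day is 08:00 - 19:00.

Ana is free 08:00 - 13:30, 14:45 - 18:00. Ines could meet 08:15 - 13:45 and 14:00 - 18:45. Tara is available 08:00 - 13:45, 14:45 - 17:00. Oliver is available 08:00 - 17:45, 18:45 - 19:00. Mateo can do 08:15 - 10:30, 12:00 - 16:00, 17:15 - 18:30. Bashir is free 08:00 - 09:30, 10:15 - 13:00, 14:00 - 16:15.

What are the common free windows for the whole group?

Ana ∩ Ines: 08:15-13:30, 14:45-18:00.
Ana ∩ Ines ∩ Tara: 08:15-13:30, 14:45-17:00.
Ana ∩ Ines ∩ Tara ∩ Oliver: 08:15-13:30, 14:45-17:00.
Ana ∩ Ines ∩ Tara ∩ Oliver ∩ Mateo: 08:15-10:30, 12:00-13:30, 14:45-16:00.
Ana ∩ Ines ∩ Tara ∩ Oliver ∩ Mateo ∩ Bashir: 08:15-09:30, 10:15-10:30, 12:00-13:00, 14:45-16:00.

08:15-09:30, 10:15-10:30, 12:00-13:00, 14:45-16:00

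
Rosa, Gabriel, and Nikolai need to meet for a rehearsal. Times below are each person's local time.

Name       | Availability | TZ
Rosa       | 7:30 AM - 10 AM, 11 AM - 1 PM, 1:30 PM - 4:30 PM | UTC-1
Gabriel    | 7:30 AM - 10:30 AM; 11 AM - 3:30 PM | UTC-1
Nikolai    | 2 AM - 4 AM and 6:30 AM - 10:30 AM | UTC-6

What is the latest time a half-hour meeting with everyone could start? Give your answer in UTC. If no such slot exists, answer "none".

Rosa in UTC: 08:30-11:00, 12:00-14:00, 14:30-17:30 (add 1h to convert from UTC-1).
Gabriel in UTC: 08:30-11:30, 12:00-16:30 (add 1h to convert from UTC-1).
Nikolai in UTC: 08:00-10:00, 12:30-16:30 (add 6h to convert from UTC-6).
Rosa ∩ Gabriel: 08:30-11:00, 12:00-14:00, 14:30-16:30.
Rosa ∩ Gabriel ∩ Nikolai: 08:30-10:00, 12:30-14:00, 14:30-16:30.
The last common window of at least 30 minutes is 14:30-16:30; a 30-minute meeting can start as late as 16:00 and still end by 16:30.

16:00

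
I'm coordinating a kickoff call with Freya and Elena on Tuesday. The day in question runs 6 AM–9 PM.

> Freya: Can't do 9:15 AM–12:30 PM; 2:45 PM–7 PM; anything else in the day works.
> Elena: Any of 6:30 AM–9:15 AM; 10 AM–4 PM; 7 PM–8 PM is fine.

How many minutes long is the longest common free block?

165

Freya free: 06:00-09:15, 12:30-14:45, 19:00-21:00 (invert busy blocks within the working day).
Elena free: 06:30-09:15, 10:00-16:00, 19:00-20:00.
Freya ∩ Elena: 06:30-09:15, 12:30-14:45, 19:00-20:00.
The longest is 06:30-09:15 at 165 minutes.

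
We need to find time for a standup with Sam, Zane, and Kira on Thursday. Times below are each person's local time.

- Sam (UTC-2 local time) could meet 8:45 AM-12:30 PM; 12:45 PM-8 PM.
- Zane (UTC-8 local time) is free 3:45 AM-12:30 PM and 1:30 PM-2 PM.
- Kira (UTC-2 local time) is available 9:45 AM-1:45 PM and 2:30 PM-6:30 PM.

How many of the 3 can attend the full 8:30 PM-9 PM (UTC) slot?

Sam in UTC: 10:45-14:30, 14:45-22:00 (add 2h to convert from UTC-2).
Zane in UTC: 11:45-20:30, 21:30-22:00 (add 8h to convert from UTC-8).
Kira in UTC: 11:45-15:45, 16:30-20:30 (add 2h to convert from UTC-2).
Sam can make the full 20:30-21:00 slot — that's 1.

1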